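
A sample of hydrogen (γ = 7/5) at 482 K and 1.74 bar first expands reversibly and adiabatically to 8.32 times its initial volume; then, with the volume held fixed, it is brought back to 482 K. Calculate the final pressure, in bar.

Adiabatic step (PV^γ = const): P₂ = 1.74×(1/8.32)^(7/5) = 0.08961 bar; T₂ = 482×(1/8.32)^(2/5) = 206.5 K.
Isochoric: P₃ = P₂(T₃/T₂) = 0.08961 × (482/206.5) = 0.2091 bar.

P₃ ≈ 0.209 bar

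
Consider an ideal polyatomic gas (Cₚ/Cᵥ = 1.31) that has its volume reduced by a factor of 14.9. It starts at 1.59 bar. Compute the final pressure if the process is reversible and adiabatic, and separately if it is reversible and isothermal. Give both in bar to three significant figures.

adiabatic: 54.7 bar; isothermal: 23.7 bar

Isothermal: P₂ = P₁(V₁/V₂) = 1.59×14.9 = 23.69 bar.
Adiabatic: P₂ = P₁(V₁/V₂)^γ = 1.59×14.9^(1.31) = 54.74 bar.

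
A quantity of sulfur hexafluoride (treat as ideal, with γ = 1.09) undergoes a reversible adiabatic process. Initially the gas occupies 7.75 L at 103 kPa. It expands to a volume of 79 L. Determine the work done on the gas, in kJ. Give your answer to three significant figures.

P₂ = P₁(V₁/V₂)^γ = 103×(7.75/79)^(1.09) = 8.199 kPa.
For a reversible adiabat, W_by_gas = (P₁V₁ − P₂V₂)/(γ−1).
W_by = (103000×0.00775 − 8199×0.079) / (0.09) = 1673 J.
W_on_gas = −W_by = -1673 J.

W ≈ -1.67 kJ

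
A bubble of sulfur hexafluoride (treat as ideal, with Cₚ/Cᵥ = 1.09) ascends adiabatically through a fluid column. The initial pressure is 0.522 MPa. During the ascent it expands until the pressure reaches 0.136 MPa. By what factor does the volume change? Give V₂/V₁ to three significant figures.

V₂/V₁ ≈ 3.43

From PV^γ = const, V₂/V₁ = (P₁/P₂)^(1/γ).
V₂/V₁ = (0.522/0.136)^(0.917) = 3.435.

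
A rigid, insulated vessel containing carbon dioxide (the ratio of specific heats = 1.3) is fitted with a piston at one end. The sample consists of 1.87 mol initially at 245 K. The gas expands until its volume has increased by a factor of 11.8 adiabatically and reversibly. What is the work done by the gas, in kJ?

Adiabatic: T₁V₁^(γ−1) = T₂V₂^(γ−1) ⇒ T₂ = T₁ (V₁/V₂)^(γ−1).
T₂ = 245 × (1/11.8)^(0.3) = 116.8 K.
Q = 0, so ΔU = W_on_gas = nCᵥΔT with Cᵥ = R/(γ−1) = 27.71 J/(mol·K).
ΔU = 1.87 × 27.71 × (116.8 − 245) = -6642 J.
Work done by the gas = −ΔU = 6642 J.

W ≈ 6.64 kJ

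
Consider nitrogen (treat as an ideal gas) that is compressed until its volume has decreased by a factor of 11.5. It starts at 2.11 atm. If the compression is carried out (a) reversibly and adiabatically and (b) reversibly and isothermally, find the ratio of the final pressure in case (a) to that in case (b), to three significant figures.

P_adiabatic / P_isothermal ≈ 2.66

For a diatomic ideal gas γ = 7/5.
Isothermal: P_b = P₁(V₁/V₂) = 2.11×11.5.
Adiabatic: P_a = P₁(V₁/V₂)^γ = 2.11×11.5^(7/5).
P_a/P_b = (V₁/V₂)^(γ−1) = 11.5^(2/5) = 2.656.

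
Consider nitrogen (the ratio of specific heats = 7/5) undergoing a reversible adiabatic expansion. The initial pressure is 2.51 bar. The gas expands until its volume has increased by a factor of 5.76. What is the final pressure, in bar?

P₂ ≈ 0.216 bar

Adiabatic: P₁V₁^γ = P₂V₂^γ ⇒ P₂ = P₁ (V₁/V₂)^γ.
P₂ = 2.51 × (1/5.76)^(7/5) = 0.2163 bar.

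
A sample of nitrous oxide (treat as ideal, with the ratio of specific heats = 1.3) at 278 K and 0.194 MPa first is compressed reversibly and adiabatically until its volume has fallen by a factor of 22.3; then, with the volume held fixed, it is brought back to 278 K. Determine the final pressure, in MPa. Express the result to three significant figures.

P₃ ≈ 4.33 MPa

Adiabatic step (PV^γ = const): P₂ = 0.194×22.3^(1.3) = 10.98 MPa; T₂ = 278×22.3^(0.3) = 705.6 K.
Isochoric: P₃ = P₂(T₃/T₂) = 10.98 × (278/705.6) = 4.326 MPa.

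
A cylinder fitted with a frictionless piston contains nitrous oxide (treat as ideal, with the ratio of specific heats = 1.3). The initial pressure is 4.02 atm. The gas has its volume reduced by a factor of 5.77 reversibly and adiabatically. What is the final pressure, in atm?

P₂ ≈ 39.2 atm

Adiabatic: P₁V₁^γ = P₂V₂^γ ⇒ P₂ = P₁ (V₁/V₂)^γ.
P₂ = 4.02 × 5.77^(1.3) = 39.24 atm.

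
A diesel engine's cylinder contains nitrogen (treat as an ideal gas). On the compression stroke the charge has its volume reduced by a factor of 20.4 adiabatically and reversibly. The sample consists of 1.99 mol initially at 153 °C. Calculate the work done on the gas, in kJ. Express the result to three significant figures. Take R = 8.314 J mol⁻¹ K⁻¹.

Adiabatic: T₁V₁^(γ−1) = T₂V₂^(γ−1) ⇒ T₂ = T₁ (V₁/V₂)^(γ−1).
γ = 7/5 for a diatomic ideal gas, so γ−1 = 2/5.
T₁ = 153 °C = 426.1 K.
T₂ = 426.1 × 20.4^(2/5) = 1424 K.
Q = 0, so ΔU = W_on_gas = nCᵥΔT with Cᵥ = R/(γ−1) = 20.79 J/(mol·K).
ΔU = 1.99 × 20.79 × (1424 − 426.1) = 41260 J.

W ≈ 41.3 kJ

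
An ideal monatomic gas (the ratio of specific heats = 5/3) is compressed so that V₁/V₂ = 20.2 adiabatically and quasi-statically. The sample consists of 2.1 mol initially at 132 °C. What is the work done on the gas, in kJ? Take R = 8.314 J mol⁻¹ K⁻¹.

W ≈ 68.1 kJ

Adiabatic: T₁V₁^(γ−1) = T₂V₂^(γ−1) ⇒ T₂ = T₁ (V₁/V₂)^(γ−1).
T₁ = 132 °C = 405.1 K.
T₂ = 405.1 × 20.2^(2/3) = 3005 K.
Q = 0, so ΔU = W_on_gas = nCᵥΔT with Cᵥ = R/(γ−1) = 12.47 J/(mol·K).
ΔU = 2.1 × 12.47 × (3005 − 405.1) = 68090 J.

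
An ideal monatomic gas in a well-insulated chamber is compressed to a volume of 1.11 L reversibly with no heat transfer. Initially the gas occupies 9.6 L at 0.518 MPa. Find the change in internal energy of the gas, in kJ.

γ = 5/3 for a monatomic ideal gas.
P₂ = P₁(V₁/V₂)^γ = 0.518×(9.6/1.11)^(5/3) = 18.88 MPa.
For a reversible adiabat, W_by_gas = (P₁V₁ − P₂V₂)/(γ−1).
W_by = (518000×0.0096 − 1.888×10^7×0.00111) / (2/3) = -23970 J.
Q = 0 ⇒ ΔU = −W_by = 23970 J.

ΔU ≈ 24.0 kJ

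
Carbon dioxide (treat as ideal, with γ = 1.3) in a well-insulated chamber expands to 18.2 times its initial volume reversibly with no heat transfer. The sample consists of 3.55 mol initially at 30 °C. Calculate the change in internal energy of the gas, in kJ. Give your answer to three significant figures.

ΔU ≈ -17.3 kJ

Adiabatic: T₁V₁^(γ−1) = T₂V₂^(γ−1) ⇒ T₂ = T₁ (V₁/V₂)^(γ−1).
T₁ = 30 °C = 303.1 K.
T₂ = 303.1 × (1/18.2)^(0.3) = 127 K.
Q = 0, so ΔU = W_on_gas = nCᵥΔT with Cᵥ = R/(γ−1) = 27.71 J/(mol·K).
ΔU = 3.55 × 27.71 × (127 − 303.1) = -17330 J.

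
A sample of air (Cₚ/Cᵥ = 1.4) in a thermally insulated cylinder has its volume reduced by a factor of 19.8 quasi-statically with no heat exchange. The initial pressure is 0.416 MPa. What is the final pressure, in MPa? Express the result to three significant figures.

P₂ ≈ 27.2 MPa

Adiabatic: P₁V₁^γ = P₂V₂^γ ⇒ P₂ = P₁ (V₁/V₂)^γ.
P₂ = 0.416 × 19.8^(1.4) = 27.19 MPa.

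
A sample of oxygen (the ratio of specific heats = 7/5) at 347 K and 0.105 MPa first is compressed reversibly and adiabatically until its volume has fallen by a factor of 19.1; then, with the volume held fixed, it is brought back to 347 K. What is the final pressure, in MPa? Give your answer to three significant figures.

Adiabatic step (PV^γ = const): P₂ = 0.105×19.1^(7/5) = 6.526 MPa; T₂ = 347×19.1^(2/5) = 1129 K.
Isochoric: P₃ = P₂(T₃/T₂) = 6.526 × (347/1129) = 2.006 MPa.

P₃ ≈ 2.01 MPa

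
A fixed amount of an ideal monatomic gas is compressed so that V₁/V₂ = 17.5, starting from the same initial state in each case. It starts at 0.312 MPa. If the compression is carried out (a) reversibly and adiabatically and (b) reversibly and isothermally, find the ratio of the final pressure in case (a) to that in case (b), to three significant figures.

For a monatomic ideal gas γ = 5/3.
Isothermal: P_b = P₁(V₁/V₂) = 0.312×17.5.
Adiabatic: P_a = P₁(V₁/V₂)^γ = 0.312×17.5^(5/3).
P_a/P_b = (V₁/V₂)^(γ−1) = 17.5^(2/3) = 6.74.

P_adiabatic / P_isothermal ≈ 6.74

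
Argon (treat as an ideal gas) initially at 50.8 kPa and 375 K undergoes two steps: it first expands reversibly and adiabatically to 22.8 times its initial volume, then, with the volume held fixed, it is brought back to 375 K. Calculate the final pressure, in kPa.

P₃ ≈ 2.23 kPa

For a monatomic ideal gas γ = 5/3.
Adiabatic step (PV^γ = const): P₂ = 50.8×(1/22.8)^(5/3) = 0.2771 kPa; T₂ = 375×(1/22.8)^(2/3) = 46.64 K.
Isochoric: P₃ = P₂(T₃/T₂) = 0.2771 × (375/46.64) = 2.228 kPa.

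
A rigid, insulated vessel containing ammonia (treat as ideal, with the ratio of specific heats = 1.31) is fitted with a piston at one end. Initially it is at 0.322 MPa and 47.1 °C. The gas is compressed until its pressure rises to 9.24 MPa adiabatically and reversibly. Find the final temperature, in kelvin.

T₂ ≈ 709 K

Along an adiabat T P^((1−γ)/γ) is constant, so T₂ = T₁ (P₂/P₁)^((γ−1)/γ).
T₁ = 47.1 °C = 320.2 K.
T₂ = 320.2 × (9.24/0.322)^(0.237) = 708.7 K.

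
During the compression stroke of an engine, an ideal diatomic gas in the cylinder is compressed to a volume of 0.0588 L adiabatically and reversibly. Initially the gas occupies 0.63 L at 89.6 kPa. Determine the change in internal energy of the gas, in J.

γ = 7/5 for a diatomic ideal gas.
P₂ = P₁(V₁/V₂)^γ = 89.6×(0.63/0.0588)^(7/5) = 2479 kPa.
For a reversible adiabat, W_by_gas = (P₁V₁ − P₂V₂)/(γ−1).
W_by = (89600×0.00063 − 2.479×10^6×5.88×10^-5) / (2/5) = -223.3 J.
Q = 0 ⇒ ΔU = −W_by = 223.3 J.

ΔU ≈ 223 J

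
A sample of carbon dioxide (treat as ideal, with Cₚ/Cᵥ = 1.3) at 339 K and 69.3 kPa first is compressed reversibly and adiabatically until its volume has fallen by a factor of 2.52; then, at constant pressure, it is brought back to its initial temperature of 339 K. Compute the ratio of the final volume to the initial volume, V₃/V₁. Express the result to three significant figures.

Adiabatic step: V₂/V₁ = 0.3968; T₂ = T₁·2.52^(0.3) = 447.3 K.
Isobaric step: V₃/V₂ = T₃/T₂ = 339/447.3.
V₃/V₁ = (V₂/V₁)(V₃/V₂) = 0.3968 × (339/447.3) = 0.3007.

V₃/V₁ ≈ 0.301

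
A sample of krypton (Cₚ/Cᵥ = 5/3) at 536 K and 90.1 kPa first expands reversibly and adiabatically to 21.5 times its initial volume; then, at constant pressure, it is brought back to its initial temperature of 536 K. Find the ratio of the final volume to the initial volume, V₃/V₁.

V₃/V₁ ≈ 166

Adiabatic step: V₂/V₁ = 21.5; T₂ = T₁·(1/21.5)^(2/3) = 69.32 K.
Isobaric step: V₃/V₂ = T₃/T₂ = 536/69.32.
V₃/V₁ = (V₂/V₁)(V₃/V₂) = 21.5 × (536/69.32) = 166.2.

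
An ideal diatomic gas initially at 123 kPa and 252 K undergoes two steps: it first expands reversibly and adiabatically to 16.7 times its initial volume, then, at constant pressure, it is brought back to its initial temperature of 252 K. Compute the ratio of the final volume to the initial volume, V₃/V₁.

V₃/V₁ ≈ 51.5

For a diatomic ideal gas γ = 7/5.
Adiabatic step: V₂/V₁ = 16.7; T₂ = T₁·(1/16.7)^(2/5) = 81.72 K.
Isobaric step: V₃/V₂ = T₃/T₂ = 252/81.72.
V₃/V₁ = (V₂/V₁)(V₃/V₂) = 16.7 × (252/81.72) = 51.5.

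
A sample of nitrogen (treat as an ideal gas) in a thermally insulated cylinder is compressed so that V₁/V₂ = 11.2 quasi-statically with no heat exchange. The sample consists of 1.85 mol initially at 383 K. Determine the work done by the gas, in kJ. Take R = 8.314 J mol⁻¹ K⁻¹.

W ≈ -24.0 kJ

Adiabatic: T₁V₁^(γ−1) = T₂V₂^(γ−1) ⇒ T₂ = T₁ (V₁/V₂)^(γ−1).
γ = 7/5 for a diatomic ideal gas, so γ−1 = 2/5.
T₂ = 383 × 11.2^(2/5) = 1007 K.
Q = 0, so ΔU = W_on_gas = nCᵥΔT with Cᵥ = R/(γ−1) = 20.79 J/(mol·K).
ΔU = 1.85 × 20.79 × (1007 − 383) = 23980 J.
Work done by the gas = −ΔU = -23980 J.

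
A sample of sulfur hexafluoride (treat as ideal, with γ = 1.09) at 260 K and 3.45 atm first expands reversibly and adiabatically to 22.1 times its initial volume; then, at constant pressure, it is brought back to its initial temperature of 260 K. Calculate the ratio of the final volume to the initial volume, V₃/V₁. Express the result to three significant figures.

V₃/V₁ ≈ 29.2

Adiabatic step: V₂/V₁ = 22.1; T₂ = T₁·(1/22.1)^(0.09) = 196.8 K.
Isobaric step: V₃/V₂ = T₃/T₂ = 260/196.8.
V₃/V₁ = (V₂/V₁)(V₃/V₂) = 22.1 × (260/196.8) = 29.2.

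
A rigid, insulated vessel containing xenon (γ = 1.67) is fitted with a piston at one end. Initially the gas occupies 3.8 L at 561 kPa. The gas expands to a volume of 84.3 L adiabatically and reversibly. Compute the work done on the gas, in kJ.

W ≈ -2.78 kJ

P₂ = P₁(V₁/V₂)^γ = 561×(3.8/84.3)^(1.67) = 3.17 kPa.
For a reversible adiabat, W_by_gas = (P₁V₁ − P₂V₂)/(γ−1).
W_by = (561000×0.0038 − 3170×0.0843) / (0.67) = 2783 J.
W_on_gas = −W_by = -2783 J.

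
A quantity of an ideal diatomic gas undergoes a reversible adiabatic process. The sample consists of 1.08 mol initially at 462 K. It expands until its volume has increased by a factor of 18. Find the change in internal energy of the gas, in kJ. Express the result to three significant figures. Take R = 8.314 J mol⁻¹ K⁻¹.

Adiabatic: T₁V₁^(γ−1) = T₂V₂^(γ−1) ⇒ T₂ = T₁ (V₁/V₂)^(γ−1).
γ = 7/5 for a diatomic ideal gas, so γ−1 = 2/5.
T₂ = 462 × (1/18)^(2/5) = 145.4 K.
Q = 0, so ΔU = W_on_gas = nCᵥΔT with Cᵥ = R/(γ−1) = 20.79 J/(mol·K).
ΔU = 1.08 × 20.79 × (145.4 − 462) = -7107 J.

ΔU ≈ -7.11 kJ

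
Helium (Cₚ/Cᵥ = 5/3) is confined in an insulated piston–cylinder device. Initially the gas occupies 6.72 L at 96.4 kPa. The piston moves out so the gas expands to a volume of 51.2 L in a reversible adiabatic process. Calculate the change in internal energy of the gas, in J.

P₂ = P₁(V₁/V₂)^γ = 96.4×(6.72/51.2)^(5/3) = 3.268 kPa.
For a reversible adiabat, W_by_gas = (P₁V₁ − P₂V₂)/(γ−1).
W_by = (96400×0.00672 − 3268×0.0512) / (2/3) = 720.8 J.
Q = 0 ⇒ ΔU = −W_by = -720.8 J.

ΔU ≈ -721 J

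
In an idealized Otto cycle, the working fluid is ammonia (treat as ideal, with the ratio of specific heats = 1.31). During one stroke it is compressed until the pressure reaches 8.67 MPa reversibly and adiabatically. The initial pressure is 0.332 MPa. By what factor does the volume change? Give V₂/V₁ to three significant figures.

From PV^γ = const, V₂/V₁ = (P₁/P₂)^(1/γ).
V₂/V₁ = (0.332/8.67)^(0.763) = 0.08287.

V₂/V₁ ≈ 0.0829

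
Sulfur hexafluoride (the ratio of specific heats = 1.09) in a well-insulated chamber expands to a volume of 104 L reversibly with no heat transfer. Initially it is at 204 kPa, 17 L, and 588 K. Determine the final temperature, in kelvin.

For a reversible adiabat TV^(γ−1) is constant, so T₂ = T₁ (V₁/V₂)^(γ−1).
T₂ = 588 × (17/104)^(0.09) = 499.6 K.

T₂ ≈ 500 K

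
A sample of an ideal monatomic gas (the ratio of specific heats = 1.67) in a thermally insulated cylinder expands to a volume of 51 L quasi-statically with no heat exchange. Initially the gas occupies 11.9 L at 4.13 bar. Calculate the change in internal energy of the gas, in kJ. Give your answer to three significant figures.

ΔU ≈ -4.57 kJ

P₂ = P₁(V₁/V₂)^γ = 4.13×(11.9/51)^(1.67) = 0.3635 bar.
For a reversible adiabat, W_by_gas = (P₁V₁ − P₂V₂)/(γ−1).
W_by = (413000×0.0119 − 36350×0.051) / (0.67) = 4569 J.
Q = 0 ⇒ ΔU = −W_by = -4569 J.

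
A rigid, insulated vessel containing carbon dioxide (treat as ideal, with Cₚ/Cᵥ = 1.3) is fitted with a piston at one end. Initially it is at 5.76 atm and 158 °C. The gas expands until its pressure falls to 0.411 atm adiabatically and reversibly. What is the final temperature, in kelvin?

T₂ ≈ 234 K

Along an adiabat T P^((1−γ)/γ) is constant, so T₂ = T₁ (P₂/P₁)^((γ−1)/γ).
T₁ = 158 °C = 431.1 K.
T₂ = 431.1 × (0.411/5.76)^(0.231) = 234.4 K.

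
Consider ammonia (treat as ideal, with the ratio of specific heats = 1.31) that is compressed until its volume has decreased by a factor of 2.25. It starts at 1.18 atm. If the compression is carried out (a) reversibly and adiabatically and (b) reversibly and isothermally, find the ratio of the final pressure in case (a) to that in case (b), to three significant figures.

P_adiabatic / P_isothermal ≈ 1.29

Isothermal: P_b = P₁(V₁/V₂) = 1.18×2.25.
Adiabatic: P_a = P₁(V₁/V₂)^γ = 1.18×2.25^(1.31).
P_a/P_b = (V₁/V₂)^(γ−1) = 2.25^(0.31) = 1.286.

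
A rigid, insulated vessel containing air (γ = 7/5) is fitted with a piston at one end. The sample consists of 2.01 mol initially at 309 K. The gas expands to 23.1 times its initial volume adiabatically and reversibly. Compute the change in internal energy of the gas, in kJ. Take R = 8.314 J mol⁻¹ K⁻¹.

Adiabatic: T₁V₁^(γ−1) = T₂V₂^(γ−1) ⇒ T₂ = T₁ (V₁/V₂)^(γ−1).
T₂ = 309 × (1/23.1)^(2/5) = 88.01 K.
Q = 0, so ΔU = W_on_gas = nCᵥΔT with Cᵥ = R/(γ−1) = 20.79 J/(mol·K).
ΔU = 2.01 × 20.79 × (88.01 − 309) = -9233 J.

ΔU ≈ -9.23 kJ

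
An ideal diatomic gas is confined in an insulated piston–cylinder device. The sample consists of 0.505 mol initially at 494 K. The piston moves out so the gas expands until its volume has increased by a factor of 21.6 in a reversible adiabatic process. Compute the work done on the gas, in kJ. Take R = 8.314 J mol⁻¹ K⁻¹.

Adiabatic: T₁V₁^(γ−1) = T₂V₂^(γ−1) ⇒ T₂ = T₁ (V₁/V₂)^(γ−1).
γ = 7/5 for a diatomic ideal gas, so γ−1 = 2/5.
T₂ = 494 × (1/21.6)^(2/5) = 144.5 K.
Q = 0, so ΔU = W_on_gas = nCᵥΔT with Cᵥ = R/(γ−1) = 20.79 J/(mol·K).
ΔU = 0.505 × 20.79 × (144.5 − 494) = -3668 J.

W ≈ -3.67 kJ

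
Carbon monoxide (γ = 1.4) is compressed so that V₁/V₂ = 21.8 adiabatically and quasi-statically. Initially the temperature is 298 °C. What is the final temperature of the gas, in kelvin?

For a reversible adiabat TV^(γ−1) is constant, so T₂ = T₁ (V₁/V₂)^(γ−1).
T₁ = 298 °C = 571.1 K.
T₂ = 571.1 × 21.8^(0.4) = 1959 K.

T₂ ≈ 1960 K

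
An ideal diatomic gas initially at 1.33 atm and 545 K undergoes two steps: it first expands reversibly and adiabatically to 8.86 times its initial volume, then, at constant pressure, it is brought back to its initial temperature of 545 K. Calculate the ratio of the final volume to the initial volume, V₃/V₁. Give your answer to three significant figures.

V₃/V₁ ≈ 21.2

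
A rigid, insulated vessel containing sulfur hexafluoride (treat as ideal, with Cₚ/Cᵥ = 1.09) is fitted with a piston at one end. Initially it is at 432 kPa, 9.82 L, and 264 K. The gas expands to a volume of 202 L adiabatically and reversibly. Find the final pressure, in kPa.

P₂ ≈ 16.0 kPa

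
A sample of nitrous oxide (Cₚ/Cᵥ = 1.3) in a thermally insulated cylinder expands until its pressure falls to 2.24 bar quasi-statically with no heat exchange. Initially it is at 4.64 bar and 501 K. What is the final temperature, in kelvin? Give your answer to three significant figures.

Adiabatic: T₂/T₁ = (P₂/P₁)^((γ−1)/γ).
T₂ = 501 × (2.24/4.64)^(0.231) = 423.5 K.

T₂ ≈ 423 K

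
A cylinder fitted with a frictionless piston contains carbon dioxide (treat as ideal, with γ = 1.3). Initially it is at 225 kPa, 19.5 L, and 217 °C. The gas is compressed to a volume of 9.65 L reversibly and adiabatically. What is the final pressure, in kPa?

Adiabatic: P₁V₁^γ = P₂V₂^γ ⇒ P₂ = P₁ (V₁/V₂)^γ.
P₂ = 225 × (19.5/9.65)^(1.3) = 561.5 kPa.

P₂ ≈ 561 kPa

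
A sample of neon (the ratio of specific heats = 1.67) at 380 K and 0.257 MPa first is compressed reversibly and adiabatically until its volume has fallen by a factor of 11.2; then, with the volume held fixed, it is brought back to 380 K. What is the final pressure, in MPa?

P₃ ≈ 2.88 MPa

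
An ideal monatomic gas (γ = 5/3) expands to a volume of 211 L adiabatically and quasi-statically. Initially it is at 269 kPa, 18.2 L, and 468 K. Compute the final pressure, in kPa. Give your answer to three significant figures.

P₂ ≈ 4.53 kPa

Adiabatic: P₁V₁^γ = P₂V₂^γ ⇒ P₂ = P₁ (V₁/V₂)^γ.
P₂ = 269 × (18.2/211)^(5/3) = 4.53 kPa.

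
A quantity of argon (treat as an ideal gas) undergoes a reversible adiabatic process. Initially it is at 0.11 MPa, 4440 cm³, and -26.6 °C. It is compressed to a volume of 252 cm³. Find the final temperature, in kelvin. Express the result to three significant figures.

T₂ ≈ 1670 K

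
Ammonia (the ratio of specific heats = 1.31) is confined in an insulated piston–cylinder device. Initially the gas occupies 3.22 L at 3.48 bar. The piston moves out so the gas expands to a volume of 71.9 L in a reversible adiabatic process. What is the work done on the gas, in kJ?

W ≈ -2.23 kJ

P₂ = P₁(V₁/V₂)^γ = 3.48×(3.22/71.9)^(1.31) = 0.05951 bar.
For a reversible adiabat, W_by_gas = (P₁V₁ − P₂V₂)/(γ−1).
W_by = (348000×0.00322 − 5951×0.0719) / (0.31) = 2235 J.
W_on_gas = −W_by = -2235 J.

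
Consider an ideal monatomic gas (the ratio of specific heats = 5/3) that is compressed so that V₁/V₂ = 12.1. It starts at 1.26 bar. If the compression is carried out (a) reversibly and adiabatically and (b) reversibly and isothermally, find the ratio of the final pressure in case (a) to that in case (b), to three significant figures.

Isothermal: P_b = P₁(V₁/V₂) = 1.26×12.1.
Adiabatic: P_a = P₁(V₁/V₂)^γ = 1.26×12.1^(5/3).
P_a/P_b = (V₁/V₂)^(γ−1) = 12.1^(2/3) = 5.271.

P_adiabatic / P_isothermal ≈ 5.27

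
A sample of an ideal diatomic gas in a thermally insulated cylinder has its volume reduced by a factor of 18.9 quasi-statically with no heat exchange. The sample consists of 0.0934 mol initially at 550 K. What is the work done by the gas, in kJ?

W ≈ -2.39 kJ

For a reversible adiabat TV^(γ−1) is constant, so T₂ = T₁ (V₁/V₂)^(γ−1).
γ = 7/5 for a diatomic ideal gas, so γ−1 = 2/5.
T₂ = 550 × 18.9^(2/5) = 1782 K.
Q = 0, so ΔU = W_on_gas = nCᵥΔT with Cᵥ = R/(γ−1) = 20.79 J/(mol·K).
ΔU = 0.0934 × 20.79 × (1782 − 550) = 2392 J.
Work done by the gas = −ΔU = -2392 J.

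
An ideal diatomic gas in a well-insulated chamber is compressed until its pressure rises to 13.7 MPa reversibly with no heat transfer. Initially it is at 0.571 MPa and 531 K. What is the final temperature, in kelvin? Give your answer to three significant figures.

T₂ ≈ 1320 K

Adiabatic: T₂/T₁ = (P₂/P₁)^((γ−1)/γ).
For a diatomic ideal gas γ = 7/5, so (γ−1)/γ = 2/7.
T₂ = 531 × (13.7/0.571)^(2/7) = 1316 K.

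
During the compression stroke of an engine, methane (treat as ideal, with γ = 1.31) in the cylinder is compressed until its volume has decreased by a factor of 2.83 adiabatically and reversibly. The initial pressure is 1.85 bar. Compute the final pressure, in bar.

P₂ ≈ 7.23 bar

Adiabatic: P₁V₁^γ = P₂V₂^γ ⇒ P₂ = P₁ (V₁/V₂)^γ.
P₂ = 1.85 × 2.83^(1.31) = 7.228 bar.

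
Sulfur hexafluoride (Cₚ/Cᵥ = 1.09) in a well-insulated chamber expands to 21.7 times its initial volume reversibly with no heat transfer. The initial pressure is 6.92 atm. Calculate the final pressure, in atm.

Since PV^γ is constant along a reversible adiabat, P₂ = P₁ (V₁/V₂)^γ.
P₂ = 6.92 × (1/21.7)^(1.09) = 0.2417 atm.

P₂ ≈ 0.242 atm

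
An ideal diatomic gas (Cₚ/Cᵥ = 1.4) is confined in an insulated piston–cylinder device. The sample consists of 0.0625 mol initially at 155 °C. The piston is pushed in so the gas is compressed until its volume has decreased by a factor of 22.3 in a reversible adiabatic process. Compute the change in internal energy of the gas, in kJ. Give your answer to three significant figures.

ΔU ≈ 1.37 kJ

For a reversible adiabat TV^(γ−1) is constant, so T₂ = T₁ (V₁/V₂)^(γ−1).
T₁ = 155 °C = 428.1 K.
T₂ = 428.1 × 22.3^(0.4) = 1482 K.
Q = 0, so ΔU = W_on_gas = nCᵥΔT with Cᵥ = R/(γ−1) = 20.79 J/(mol·K).
ΔU = 0.0625 × 20.79 × (1482 − 428.1) = 1369 J.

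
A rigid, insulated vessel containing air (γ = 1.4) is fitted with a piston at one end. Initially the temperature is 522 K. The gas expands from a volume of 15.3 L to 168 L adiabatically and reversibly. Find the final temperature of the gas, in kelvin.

Adiabatic: T₁V₁^(γ−1) = T₂V₂^(γ−1) ⇒ T₂ = T₁ (V₁/V₂)^(γ−1).
T₂ = 522 × (15.3/168)^(0.4) = 200.2 K.

T₂ ≈ 200 K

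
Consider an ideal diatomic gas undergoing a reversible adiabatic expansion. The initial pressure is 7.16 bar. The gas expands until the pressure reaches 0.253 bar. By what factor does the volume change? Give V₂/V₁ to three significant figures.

V₂/V₁ ≈ 10.9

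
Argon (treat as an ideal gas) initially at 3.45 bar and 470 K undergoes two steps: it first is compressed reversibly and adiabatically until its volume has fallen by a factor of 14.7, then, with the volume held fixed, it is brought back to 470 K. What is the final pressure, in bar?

For a monatomic ideal gas γ = 5/3.
Adiabatic step (PV^γ = const): P₂ = 3.45×14.7^(5/3) = 304.3 bar; T₂ = 470×14.7^(2/3) = 2820 K.
Isochoric: P₃ = P₂(T₃/T₂) = 304.3 × (470/2820) = 50.72 bar.

P₃ ≈ 50.7 bar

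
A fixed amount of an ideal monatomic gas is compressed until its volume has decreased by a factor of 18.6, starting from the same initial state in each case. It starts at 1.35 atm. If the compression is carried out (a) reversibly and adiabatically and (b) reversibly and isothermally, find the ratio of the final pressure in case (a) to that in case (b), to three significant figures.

P_adiabatic / P_isothermal ≈ 7.02

For a monatomic ideal gas γ = 5/3.
Isothermal: P_b = P₁(V₁/V₂) = 1.35×18.6.
Adiabatic: P_a = P₁(V₁/V₂)^γ = 1.35×18.6^(5/3).
P_a/P_b = (V₁/V₂)^(γ−1) = 18.6^(2/3) = 7.02.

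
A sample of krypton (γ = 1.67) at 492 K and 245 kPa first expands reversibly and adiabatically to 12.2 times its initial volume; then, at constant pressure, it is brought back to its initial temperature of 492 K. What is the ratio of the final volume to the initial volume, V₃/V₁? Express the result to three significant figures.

V₃/V₁ ≈ 65.2

Adiabatic step: V₂/V₁ = 12.2; T₂ = T₁·(1/12.2)^(0.67) = 92.07 K.
Isobaric step: V₃/V₂ = T₃/T₂ = 492/92.07.
V₃/V₁ = (V₂/V₁)(V₃/V₂) = 12.2 × (492/92.07) = 65.2.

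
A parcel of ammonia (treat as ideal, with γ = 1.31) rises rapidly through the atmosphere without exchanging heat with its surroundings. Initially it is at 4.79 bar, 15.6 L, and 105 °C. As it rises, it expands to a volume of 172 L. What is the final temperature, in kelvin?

T₂ ≈ 180 K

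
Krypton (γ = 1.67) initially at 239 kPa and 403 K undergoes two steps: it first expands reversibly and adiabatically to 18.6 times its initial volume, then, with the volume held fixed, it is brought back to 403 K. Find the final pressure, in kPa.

P₃ ≈ 12.8 kPa

Adiabatic step (PV^γ = const): P₂ = 239×(1/18.6)^(1.67) = 1.813 kPa; T₂ = 403×(1/18.6)^(0.67) = 56.85 K.
Isochoric: P₃ = P₂(T₃/T₂) = 1.813 × (403/56.85) = 12.85 kPa.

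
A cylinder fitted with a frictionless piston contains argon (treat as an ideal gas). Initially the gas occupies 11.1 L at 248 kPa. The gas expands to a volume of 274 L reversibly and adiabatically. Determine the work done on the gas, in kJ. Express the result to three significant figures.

W ≈ -3.64 kJ

γ = 5/3 for a monatomic ideal gas.
P₂ = P₁(V₁/V₂)^γ = 248×(11.1/274)^(5/3) = 1.185 kPa.
For a reversible adiabat, W_by_gas = (P₁V₁ − P₂V₂)/(γ−1).
W_by = (248000×0.0111 − 1185×0.274) / (2/3) = 3642 J.
W_on_gas = −W_by = -3642 J.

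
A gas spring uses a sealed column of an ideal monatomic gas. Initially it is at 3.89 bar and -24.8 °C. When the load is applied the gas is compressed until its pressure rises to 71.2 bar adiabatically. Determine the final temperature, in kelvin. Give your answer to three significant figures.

T₂ ≈ 794 K

Adiabatic: T₂/T₁ = (P₂/P₁)^((γ−1)/γ).
For a monatomic ideal gas γ = 5/3, so (γ−1)/γ = 2/5.
T₁ = -24.8 °C = 248.3 K.
T₂ = 248.3 × (71.2/3.89)^(2/5) = 794.5 K.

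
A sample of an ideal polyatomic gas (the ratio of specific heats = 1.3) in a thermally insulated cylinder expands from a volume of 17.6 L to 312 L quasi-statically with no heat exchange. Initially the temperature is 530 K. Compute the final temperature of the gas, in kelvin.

T₂ ≈ 224 K

For a reversible adiabat TV^(γ−1) is constant, so T₂ = T₁ (V₁/V₂)^(γ−1).
T₂ = 530 × (17.6/312)^(0.3) = 223.7 K.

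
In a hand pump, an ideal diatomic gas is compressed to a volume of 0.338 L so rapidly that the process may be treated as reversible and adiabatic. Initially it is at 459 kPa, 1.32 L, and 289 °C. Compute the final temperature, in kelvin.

Adiabatic: T₁V₁^(γ−1) = T₂V₂^(γ−1) ⇒ T₂ = T₁ (V₁/V₂)^(γ−1).
γ = 7/5 for a diatomic ideal gas.
T₁ = 289 °C = 562.1 K.
T₂ = 562.1 × (1.32/0.338)^(2/5) = 969.4 K.

T₂ ≈ 969 K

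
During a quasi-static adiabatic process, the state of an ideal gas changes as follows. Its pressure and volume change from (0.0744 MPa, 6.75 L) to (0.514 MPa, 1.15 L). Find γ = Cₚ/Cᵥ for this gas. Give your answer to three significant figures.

γ ≈ 1.09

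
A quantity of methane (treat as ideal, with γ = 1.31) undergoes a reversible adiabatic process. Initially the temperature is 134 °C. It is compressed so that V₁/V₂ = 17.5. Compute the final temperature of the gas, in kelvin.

T₂ ≈ 989 K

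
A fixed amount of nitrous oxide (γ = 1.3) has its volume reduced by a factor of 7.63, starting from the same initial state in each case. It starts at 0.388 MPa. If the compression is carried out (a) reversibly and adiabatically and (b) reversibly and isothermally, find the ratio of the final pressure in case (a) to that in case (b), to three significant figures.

P_adiabatic / P_isothermal ≈ 1.84

Isothermal: P_b = P₁(V₁/V₂) = 0.388×7.63.
Adiabatic: P_a = P₁(V₁/V₂)^γ = 0.388×7.63^(1.3).
P_a/P_b = (V₁/V₂)^(γ−1) = 7.63^(0.3) = 1.84.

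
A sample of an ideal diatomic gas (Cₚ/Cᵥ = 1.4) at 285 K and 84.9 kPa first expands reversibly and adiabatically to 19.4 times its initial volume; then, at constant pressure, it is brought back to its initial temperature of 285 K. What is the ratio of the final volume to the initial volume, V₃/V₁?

V₃/V₁ ≈ 63.5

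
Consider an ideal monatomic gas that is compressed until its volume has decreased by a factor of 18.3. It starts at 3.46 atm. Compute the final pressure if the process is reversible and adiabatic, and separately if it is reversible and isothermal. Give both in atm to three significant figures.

adiabatic: 440 atm; isothermal: 63.3 atm

For a monatomic ideal gas γ = 5/3.
Isothermal: P₂ = P₁(V₁/V₂) = 3.46×18.3 = 63.32 atm.
Adiabatic: P₂ = P₁(V₁/V₂)^γ = 3.46×18.3^(5/3) = 439.7 atm.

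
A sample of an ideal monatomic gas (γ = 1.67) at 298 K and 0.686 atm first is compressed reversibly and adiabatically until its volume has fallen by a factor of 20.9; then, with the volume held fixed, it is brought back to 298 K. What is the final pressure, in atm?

P₃ ≈ 14.3 atm

Adiabatic step (PV^γ = const): P₂ = 0.686×20.9^(1.67) = 109.9 atm; T₂ = 298×20.9^(0.67) = 2284 K.
Isochoric: P₃ = P₂(T₃/T₂) = 109.9 × (298/2284) = 14.34 atm.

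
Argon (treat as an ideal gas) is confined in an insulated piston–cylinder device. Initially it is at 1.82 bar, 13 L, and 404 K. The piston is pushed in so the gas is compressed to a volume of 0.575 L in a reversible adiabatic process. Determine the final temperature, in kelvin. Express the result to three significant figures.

T₂ ≈ 3230 K

For a reversible adiabat TV^(γ−1) is constant, so T₂ = T₁ (V₁/V₂)^(γ−1).
γ = 5/3 for a monatomic ideal gas.
T₂ = 404 × (13/0.575)^(2/3) = 3230 K.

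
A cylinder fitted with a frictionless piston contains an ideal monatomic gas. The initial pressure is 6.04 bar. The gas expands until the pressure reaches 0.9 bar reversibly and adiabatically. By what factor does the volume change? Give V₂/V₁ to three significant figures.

From PV^γ = const, V₂/V₁ = (P₁/P₂)^(1/γ).
For a monatomic ideal gas γ = 5/3.
V₂/V₁ = (6.04/0.9)^(3/5) = 3.134.

V₂/V₁ ≈ 3.13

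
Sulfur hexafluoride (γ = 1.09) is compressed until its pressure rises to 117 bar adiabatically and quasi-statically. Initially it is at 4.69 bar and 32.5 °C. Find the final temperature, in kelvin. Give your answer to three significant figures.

Adiabatic: T₂/T₁ = (P₂/P₁)^((γ−1)/γ).
T₁ = 32.5 °C = 305.6 K.
T₂ = 305.6 × (117/4.69)^(0.0826) = 398.6 K.

T₂ ≈ 399 K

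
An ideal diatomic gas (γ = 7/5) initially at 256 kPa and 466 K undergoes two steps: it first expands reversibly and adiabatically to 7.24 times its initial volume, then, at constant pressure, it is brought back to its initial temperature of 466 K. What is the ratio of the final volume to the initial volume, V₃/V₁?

Adiabatic step: V₂/V₁ = 7.24; T₂ = T₁·(1/7.24)^(2/5) = 211.1 K.
Isobaric step: V₃/V₂ = T₃/T₂ = 466/211.1.
V₃/V₁ = (V₂/V₁)(V₃/V₂) = 7.24 × (466/211.1) = 15.98.

V₃/V₁ ≈ 16.0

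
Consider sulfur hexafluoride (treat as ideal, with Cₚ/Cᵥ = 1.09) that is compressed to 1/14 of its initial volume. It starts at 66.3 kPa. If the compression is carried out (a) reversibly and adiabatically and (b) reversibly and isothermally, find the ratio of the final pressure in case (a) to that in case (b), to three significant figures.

P_adiabatic / P_isothermal ≈ 1.27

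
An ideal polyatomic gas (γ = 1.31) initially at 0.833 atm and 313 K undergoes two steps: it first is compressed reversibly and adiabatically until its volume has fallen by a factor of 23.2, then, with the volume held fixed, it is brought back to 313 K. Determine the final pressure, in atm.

Adiabatic step (PV^γ = const): P₂ = 0.833×23.2^(1.31) = 51.22 atm; T₂ = 313×23.2^(0.31) = 829.6 K.
Isochoric: P₃ = P₂(T₃/T₂) = 51.22 × (313/829.6) = 19.33 atm.

P₃ ≈ 19.3 atm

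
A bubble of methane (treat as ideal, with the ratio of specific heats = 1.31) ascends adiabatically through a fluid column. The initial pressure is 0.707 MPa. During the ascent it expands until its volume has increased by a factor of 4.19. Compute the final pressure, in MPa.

P₂ ≈ 0.108 MPa

Adiabatic: P₁V₁^γ = P₂V₂^γ ⇒ P₂ = P₁ (V₁/V₂)^γ.
P₂ = 0.707 × (1/4.19)^(1.31) = 0.1082 MPa.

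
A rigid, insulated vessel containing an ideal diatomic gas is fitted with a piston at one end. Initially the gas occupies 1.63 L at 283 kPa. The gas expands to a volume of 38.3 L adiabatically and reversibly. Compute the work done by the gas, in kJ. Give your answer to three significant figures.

γ = 7/5 for a diatomic ideal gas.
P₂ = P₁(V₁/V₂)^γ = 283×(1.63/38.3)^(7/5) = 3.407 kPa.
For a reversible adiabat, W_by_gas = (P₁V₁ − P₂V₂)/(γ−1).
W_by = (283000×0.00163 − 3407×0.0383) / (2/5) = 827 J.

W ≈ 0.827 kJ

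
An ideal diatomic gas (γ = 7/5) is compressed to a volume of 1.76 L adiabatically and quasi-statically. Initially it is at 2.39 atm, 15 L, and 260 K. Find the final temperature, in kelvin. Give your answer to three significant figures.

T₂ ≈ 613 K

For a reversible adiabat TV^(γ−1) is constant, so T₂ = T₁ (V₁/V₂)^(γ−1).
T₂ = 260 × (15/1.76)^(2/5) = 612.6 K.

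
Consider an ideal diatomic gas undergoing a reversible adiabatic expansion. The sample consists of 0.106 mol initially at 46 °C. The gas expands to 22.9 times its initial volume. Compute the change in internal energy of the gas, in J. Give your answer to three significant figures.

Adiabatic: T₁V₁^(γ−1) = T₂V₂^(γ−1) ⇒ T₂ = T₁ (V₁/V₂)^(γ−1).
γ = 7/5 for a diatomic ideal gas, so γ−1 = 2/5.
T₁ = 46 °C = 319.1 K.
T₂ = 319.1 × (1/22.9)^(2/5) = 91.21 K.
Q = 0, so ΔU = W_on_gas = nCᵥΔT with Cᵥ = R/(γ−1) = 20.79 J/(mol·K).
ΔU = 0.106 × 20.79 × (91.21 − 319.1) = -502.2 J.

ΔU ≈ -502 J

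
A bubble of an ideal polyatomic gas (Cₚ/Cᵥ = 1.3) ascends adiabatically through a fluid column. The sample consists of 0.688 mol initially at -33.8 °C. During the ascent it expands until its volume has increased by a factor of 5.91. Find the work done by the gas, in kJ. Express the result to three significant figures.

For a reversible adiabat TV^(γ−1) is constant, so T₂ = T₁ (V₁/V₂)^(γ−1).
T₁ = -33.8 °C = 239.3 K.
T₂ = 239.3 × (1/5.91)^(0.3) = 140.5 K.
Q = 0, so ΔU = W_on_gas = nCᵥΔT with Cᵥ = R/(γ−1) = 27.71 J/(mol·K).
ΔU = 0.688 × 27.71 × (140.5 − 239.3) = -1885 J.
Work done by the gas = −ΔU = 1885 J.

W ≈ 1.89 kJ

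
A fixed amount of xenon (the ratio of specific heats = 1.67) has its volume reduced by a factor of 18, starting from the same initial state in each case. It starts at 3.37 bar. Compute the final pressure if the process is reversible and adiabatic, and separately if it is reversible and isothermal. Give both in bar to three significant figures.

adiabatic: 421 bar; isothermal: 60.7 bar

Isothermal: P₂ = P₁(V₁/V₂) = 3.37×18 = 60.66 bar.
Adiabatic: P₂ = P₁(V₁/V₂)^γ = 3.37×18^(1.67) = 420.7 bar.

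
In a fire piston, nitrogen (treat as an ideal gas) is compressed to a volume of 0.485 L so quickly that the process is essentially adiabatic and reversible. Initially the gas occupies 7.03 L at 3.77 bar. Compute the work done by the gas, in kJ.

γ = 7/5 for a diatomic ideal gas.
P₂ = P₁(V₁/V₂)^γ = 3.77×(7.03/0.485)^(7/5) = 159.2 bar.
For a reversible adiabat, W_by_gas = (P₁V₁ − P₂V₂)/(γ−1).
W_by = (377000×0.00703 − 1.592×10^7×0.000485) / (2/5) = -12680 J.

W ≈ -12.7 kJ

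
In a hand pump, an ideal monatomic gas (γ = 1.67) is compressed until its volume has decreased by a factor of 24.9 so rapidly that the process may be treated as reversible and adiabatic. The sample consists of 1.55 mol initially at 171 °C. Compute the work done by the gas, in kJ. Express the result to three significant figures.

W ≈ -65.1 kJ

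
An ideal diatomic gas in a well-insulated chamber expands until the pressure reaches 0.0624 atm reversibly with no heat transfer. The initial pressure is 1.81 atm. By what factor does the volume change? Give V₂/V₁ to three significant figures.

V₂/V₁ ≈ 11.1

From PV^γ = const, V₂/V₁ = (P₁/P₂)^(1/γ).
For a diatomic ideal gas γ = 7/5.
V₂/V₁ = (1.81/0.0624)^(5/7) = 11.08.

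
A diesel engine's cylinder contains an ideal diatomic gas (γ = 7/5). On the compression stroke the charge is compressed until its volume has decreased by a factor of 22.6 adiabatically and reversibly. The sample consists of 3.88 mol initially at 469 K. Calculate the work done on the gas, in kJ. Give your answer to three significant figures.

W ≈ 93.8 kJ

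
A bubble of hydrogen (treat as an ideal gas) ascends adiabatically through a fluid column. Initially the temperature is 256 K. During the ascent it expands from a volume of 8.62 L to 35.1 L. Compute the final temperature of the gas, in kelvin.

T₂ ≈ 146 K

For a reversible adiabat TV^(γ−1) is constant, so T₂ = T₁ (V₁/V₂)^(γ−1).
For a diatomic ideal gas γ = 7/5, so γ−1 = 2/5.
T₂ = 256 × (8.62/35.1)^(2/5) = 146 K.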